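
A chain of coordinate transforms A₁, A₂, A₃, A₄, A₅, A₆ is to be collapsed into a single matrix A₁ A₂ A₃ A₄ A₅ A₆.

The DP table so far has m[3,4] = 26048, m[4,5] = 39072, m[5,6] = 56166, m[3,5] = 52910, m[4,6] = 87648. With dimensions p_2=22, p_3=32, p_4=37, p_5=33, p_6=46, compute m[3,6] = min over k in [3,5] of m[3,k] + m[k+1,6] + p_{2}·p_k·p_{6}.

m[3,6] = min over k∈[3,5] of m[3,k]+m[k+1,6]+p_{2}·p_k·p_{6}.
k=3: 0 + 87648 + 22·32·46 = 120032; k=4: 26048 + 56166 + 22·37·46 = 119658; k=5: 52910 + 0 + 22·33·46 = 86306.
Minimum: 86306 at k=5.

86306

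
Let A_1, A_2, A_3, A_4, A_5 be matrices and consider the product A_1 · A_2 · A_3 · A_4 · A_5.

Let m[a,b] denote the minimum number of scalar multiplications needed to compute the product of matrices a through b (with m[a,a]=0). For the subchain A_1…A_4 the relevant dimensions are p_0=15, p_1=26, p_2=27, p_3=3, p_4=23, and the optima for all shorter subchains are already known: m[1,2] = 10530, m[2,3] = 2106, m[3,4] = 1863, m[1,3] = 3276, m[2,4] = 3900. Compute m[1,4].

m[1,4] = min over k∈[1,3] of m[1,k]+m[k+1,4]+p_{0}·p_k·p_{4}.
k=1: 0 + 3900 + 15·26·23 = 12870; k=2: 10530 + 1863 + 15·27·23 = 21708; k=3: 3276 + 0 + 15·3·23 = 4311.
Minimum: 4311 at k=3.

4311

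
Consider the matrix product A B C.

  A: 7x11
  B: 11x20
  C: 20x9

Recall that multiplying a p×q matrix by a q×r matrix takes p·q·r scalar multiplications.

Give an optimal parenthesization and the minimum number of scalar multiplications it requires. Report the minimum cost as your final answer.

(A (B C)): cost 2673.
((A B) C): cost 2800.
Optimal: (A (B C)) with cost 2673.

2673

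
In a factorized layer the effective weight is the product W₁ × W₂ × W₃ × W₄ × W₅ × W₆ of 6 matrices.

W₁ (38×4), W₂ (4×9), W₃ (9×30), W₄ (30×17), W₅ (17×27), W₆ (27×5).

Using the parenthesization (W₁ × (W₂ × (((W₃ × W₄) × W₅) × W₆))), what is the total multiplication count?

(W₃ × W₄): 9×30 by 30×17 → 9×17, cost 9·30·17 = 4590
((W₃ × W₄) × W₅): 9×17 by 17×27 → 9×27, cost 9·17·27 = 4131; cumulative 8721
(((W₃ × W₄) × W₅) × W₆): 9×27 by 27×5 → 9×5, cost 9·27·5 = 1215; cumulative 9936
(W₂ × (((W₃ × W₄) × W₅) × W₆)): 4×9 by 9×5 → 4×5, cost 4·9·5 = 180; cumulative 10116
(W₁ × (W₂ × (((W₃ × W₄) × W₅) × W₆))): 38×4 by 4×5 → 38×5, cost 38·4·5 = 760; cumulative 10876
Total: 10876 scalar multiplications.

10876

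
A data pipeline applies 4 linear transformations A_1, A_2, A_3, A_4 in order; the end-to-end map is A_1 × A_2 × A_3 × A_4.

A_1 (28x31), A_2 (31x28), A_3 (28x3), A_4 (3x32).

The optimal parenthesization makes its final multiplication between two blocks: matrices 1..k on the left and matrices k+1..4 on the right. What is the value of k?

3

Adjacent pairs: A_1A_2 = 28·31·28 = 24304; A_2A_3 = 31·28·3 = 2604; A_3A_4 = 28·3·32 = 2688.
Length 3: A_1..A_3: k=1: 0+2604+28·31·3=5208; k=2: 24304+0+28·28·3=26656 → min 5208 | A_2..A_4: k=2: 0+2688+31·28·32=30464; k=3: 2604+0+31·3·32=5580 → min 5580.
Top-level splits: k=1: (A_1..A_1)·(A_2..A_4) → 0+5580+28·31·32 = 33356; k=2: (A_1..A_2)·(A_3..A_4) → 24304+2688+28·28·32 = 52080; k=3: (A_1..A_3)·(A_4..A_4) → 5208+0+28·3·32 = 7896.
Best split is after A_3, i.e. k = 3.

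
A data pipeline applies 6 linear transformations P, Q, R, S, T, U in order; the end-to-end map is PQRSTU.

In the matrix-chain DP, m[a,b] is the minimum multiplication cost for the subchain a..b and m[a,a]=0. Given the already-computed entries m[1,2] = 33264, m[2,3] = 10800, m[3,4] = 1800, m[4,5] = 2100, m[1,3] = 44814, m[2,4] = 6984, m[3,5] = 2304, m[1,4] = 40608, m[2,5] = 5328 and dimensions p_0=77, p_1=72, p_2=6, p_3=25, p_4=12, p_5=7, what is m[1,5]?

38802

m[1,5] = min over k∈[1,4] of m[1,k]+m[k+1,5]+p_{0}·p_k·p_{5}.
k=1: 0 + 5328 + 77·72·7 = 44136; k=2: 33264 + 2304 + 77·6·7 = 38802; k=3: 44814 + 2100 + 77·25·7 = 60389; k=4: 40608 + 0 + 77·12·7 = 47076.
Minimum: 38802 at k=2.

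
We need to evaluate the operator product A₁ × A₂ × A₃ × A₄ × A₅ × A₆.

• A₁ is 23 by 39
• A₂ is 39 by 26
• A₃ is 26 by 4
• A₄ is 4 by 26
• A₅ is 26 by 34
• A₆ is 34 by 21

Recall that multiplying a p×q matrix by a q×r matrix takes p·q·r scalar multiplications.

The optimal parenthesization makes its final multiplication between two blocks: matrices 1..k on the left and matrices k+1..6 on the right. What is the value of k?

3

Adjacent pairs: A₁A₂ = 23·39·26 = 23322; A₂A₃ = 39·26·4 = 4056; A₃A₄ = 26·4·26 = 2704; A₄A₅ = 4·26·34 = 3536; A₅A₆ = 26·34·21 = 18564.
Length 3: A₁..A₃: k=1: 0+4056+23·39·4=7644; k=2: 23322+0+23·26·4=25714 → min 7644 | A₂..A₄: k=2: 0+2704+39·26·26=29068; k=3: 4056+0+39·4·26=8112 → min 8112 | A₃..A₅: k=3: 0+3536+26·4·34=7072; k=4: 2704+0+26·26·34=25688 → min 7072 | A₄..A₆: k=4: 0+18564+4·26·21=20748; k=5: 3536+0+4·34·21=6392 → min 6392.
Length 4: A₁..A₄: k=1: 0+8112+23·39·26=31434; k=2: 23322+2704+23·26·26=41574; k=3: 7644+0+23·4·26=10036 → min 10036 | A₂..A₅: k=2: 0+7072+39·26·34=41548; k=3: 4056+3536+39·4·34=12896; k=4: 8112+0+39·26·34=42588 → min 12896 | A₃..A₆: k=3: 0+6392+26·4·21=8576; k=4: 2704+18564+26·26·21=35464; k=5: 7072+0+26·34·21=25636 → min 8576.
Length 5: A₁..A₅: k=1: 0+12896+23·39·34=43394; k=2: 23322+7072+23·26·34=50726; k=3: 7644+3536+23·4·34=14308; k=4: 10036+0+23·26·34=30368 → min 14308 | A₂..A₆: k=2: 0+8576+39·26·21=29870; k=3: 4056+6392+39·4·21=13724; k=4: 8112+18564+39·26·21=47970; k=5: 12896+0+39·34·21=40742 → min 13724.
Top-level splits: k=1: (A₁..A₁)·(A₂..A₆) → 0+13724+23·39·21 = 32561; k=2: (A₁..A₂)·(A₃..A₆) → 23322+8576+23·26·21 = 44456; k=3: (A₁..A₃)·(A₄..A₆) → 7644+6392+23·4·21 = 15968; k=4: (A₁..A₄)·(A₅..A₆) → 10036+18564+23·26·21 = 41158; k=5: (A₁..A₅)·(A₆..A₆) → 14308+0+23·34·21 = 30730.
Best split is after A₃, i.e. k = 3.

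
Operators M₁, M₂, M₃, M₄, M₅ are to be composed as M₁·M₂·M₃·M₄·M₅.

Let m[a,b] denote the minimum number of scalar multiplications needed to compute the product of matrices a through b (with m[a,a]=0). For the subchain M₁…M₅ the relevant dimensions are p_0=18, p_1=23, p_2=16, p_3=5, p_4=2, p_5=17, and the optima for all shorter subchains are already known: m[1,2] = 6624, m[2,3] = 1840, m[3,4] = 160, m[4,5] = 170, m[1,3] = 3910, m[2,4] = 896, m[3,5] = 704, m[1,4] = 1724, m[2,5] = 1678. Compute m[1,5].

m[1,5] = min over k∈[1,4] of m[1,k]+m[k+1,5]+p_{0}·p_k·p_{5}.
k=1: 0 + 1678 + 18·23·17 = 8716; k=2: 6624 + 704 + 18·16·17 = 12224; k=3: 3910 + 170 + 18·5·17 = 5610; k=4: 1724 + 0 + 18·2·17 = 2336.
Minimum: 2336 at k=4.

2336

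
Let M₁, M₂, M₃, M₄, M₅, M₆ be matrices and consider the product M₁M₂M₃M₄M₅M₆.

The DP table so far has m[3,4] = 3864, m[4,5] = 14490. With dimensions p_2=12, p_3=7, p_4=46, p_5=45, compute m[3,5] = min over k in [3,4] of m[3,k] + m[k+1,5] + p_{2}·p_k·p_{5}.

m[3,5] = min over k∈[3,4] of m[3,k]+m[k+1,5]+p_{2}·p_k·p_{5}.
k=3: 0 + 14490 + 12·7·45 = 18270; k=4: 3864 + 0 + 12·46·45 = 28704.
Minimum: 18270 at k=3.

18270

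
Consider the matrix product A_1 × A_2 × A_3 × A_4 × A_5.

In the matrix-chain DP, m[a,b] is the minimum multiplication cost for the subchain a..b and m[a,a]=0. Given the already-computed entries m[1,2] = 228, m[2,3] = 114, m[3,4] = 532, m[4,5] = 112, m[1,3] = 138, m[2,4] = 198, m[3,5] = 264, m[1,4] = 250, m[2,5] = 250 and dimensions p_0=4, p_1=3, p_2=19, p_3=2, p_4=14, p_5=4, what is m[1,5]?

m[1,5] = min over k∈[1,4] of m[1,k]+m[k+1,5]+p_{0}·p_k·p_{5}.
k=1: 0 + 250 + 4·3·4 = 298; k=2: 228 + 264 + 4·19·4 = 796; k=3: 138 + 112 + 4·2·4 = 282; k=4: 250 + 0 + 4·14·4 = 474.
Minimum: 282 at k=3.

282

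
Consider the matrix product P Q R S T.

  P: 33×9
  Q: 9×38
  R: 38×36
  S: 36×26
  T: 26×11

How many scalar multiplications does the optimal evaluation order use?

Adjacent pairs: PQ = 33·9·38 = 11286; QR = 9·38·36 = 12312; RS = 38·36·26 = 35568; ST = 36·26·11 = 10296.
Length 3: P..R: k=1: 0+12312+33·9·36=23004; k=2: 11286+0+33·38·36=56430 → min 23004 | Q..S: k=2: 0+35568+9·38·26=44460; k=3: 12312+0+9·36·26=20736 → min 20736 | R..T: k=3: 0+10296+38·36·11=25344; k=4: 35568+0+38·26·11=46436 → min 25344.
Length 4: P..S: k=1: 0+20736+33·9·26=28458; k=2: 11286+35568+33·38·26=79458; k=3: 23004+0+33·36·26=53892 → min 28458 | Q..T: k=2: 0+25344+9·38·11=29106; k=3: 12312+10296+9·36·11=26172; k=4: 20736+0+9·26·11=23310 → min 23310.
Length 5: P..T: k=1: 0+23310+33·9·11=26577; k=2: 11286+25344+33·38·11=50424; k=3: 23004+10296+33·36·11=46368; k=4: 28458+0+33·26·11=37896 → min 26577.
Optimal order: (P (((Q R) S) T)) with cost 26577.

26577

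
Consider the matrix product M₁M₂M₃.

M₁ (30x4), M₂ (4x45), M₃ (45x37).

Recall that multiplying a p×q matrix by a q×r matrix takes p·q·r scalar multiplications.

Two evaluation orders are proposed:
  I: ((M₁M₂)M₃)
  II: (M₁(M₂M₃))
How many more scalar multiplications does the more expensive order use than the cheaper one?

44250

Order I = ((M₁M₂)M₃): (M₁M₂): 30×4 by 4×45 → 30×45, cost 30·4·45 = 5400; ((M₁M₂)M₃): 30×45 by 45×37 → 30×37, cost 30·45·37 = 49950; cumulative 55350. Total 55350.
Order II = (M₁(M₂M₃)): (M₂M₃): 4×45 by 45×37 → 4×37, cost 4·45·37 = 6660; (M₁(M₂M₃)): 30×4 by 4×37 → 30×37, cost 30·4·37 = 4440; cumulative 11100. Total 11100.
Difference: |55350 − 11100| = 44250.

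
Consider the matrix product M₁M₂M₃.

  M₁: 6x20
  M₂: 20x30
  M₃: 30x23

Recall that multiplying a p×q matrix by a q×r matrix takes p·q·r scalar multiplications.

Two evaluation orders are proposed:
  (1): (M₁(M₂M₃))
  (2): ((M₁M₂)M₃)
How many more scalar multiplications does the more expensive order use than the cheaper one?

8820

Order (1) = (M₁(M₂M₃)): (M₂M₃): 20×30 by 30×23 → 20×23, cost 20·30·23 = 13800; (M₁(M₂M₃)): 6×20 by 20×23 → 6×23, cost 6·20·23 = 2760; cumulative 16560. Total 16560.
Order (2) = ((M₁M₂)M₃): (M₁M₂): 6×20 by 20×30 → 6×30, cost 6·20·30 = 3600; ((M₁M₂)M₃): 6×30 by 30×23 → 6×23, cost 6·30·23 = 4140; cumulative 7740. Total 7740.
Difference: |16560 − 7740| = 8820.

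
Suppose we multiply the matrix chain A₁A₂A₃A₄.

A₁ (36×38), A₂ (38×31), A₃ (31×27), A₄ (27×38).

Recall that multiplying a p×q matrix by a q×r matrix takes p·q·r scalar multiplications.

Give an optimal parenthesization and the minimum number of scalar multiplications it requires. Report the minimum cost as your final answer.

Adjacent pairs: A₁A₂ = 36·38·31 = 42408; A₂A₃ = 38·31·27 = 31806; A₃A₄ = 31·27·38 = 31806.
Length 3: A₁..A₃: k=1: 0+31806+36·38·27=68742; k=2: 42408+0+36·31·27=72540 → min 68742 | A₂..A₄: k=2: 0+31806+38·31·38=76570; k=3: 31806+0+38·27·38=70794 → min 70794.
Length 4: A₁..A₄: k=1: 0+70794+36·38·38=122778; k=2: 42408+31806+36·31·38=116622; k=3: 68742+0+36·27·38=105678 → min 105678.
Optimal parenthesization: ((A₁(A₂A₃))A₄) with cost 105678.

105678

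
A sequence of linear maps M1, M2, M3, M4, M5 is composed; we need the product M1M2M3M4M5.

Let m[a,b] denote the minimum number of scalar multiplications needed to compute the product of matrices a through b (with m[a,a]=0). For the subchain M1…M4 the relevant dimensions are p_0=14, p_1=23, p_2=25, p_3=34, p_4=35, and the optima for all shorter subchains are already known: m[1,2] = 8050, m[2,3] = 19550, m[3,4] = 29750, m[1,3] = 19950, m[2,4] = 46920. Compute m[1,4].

m[1,4] = min over k∈[1,3] of m[1,k]+m[k+1,4]+p_{0}·p_k·p_{4}.
k=1: 0 + 46920 + 14·23·35 = 58190; k=2: 8050 + 29750 + 14·25·35 = 50050; k=3: 19950 + 0 + 14·34·35 = 36610.
Minimum: 36610 at k=3.

36610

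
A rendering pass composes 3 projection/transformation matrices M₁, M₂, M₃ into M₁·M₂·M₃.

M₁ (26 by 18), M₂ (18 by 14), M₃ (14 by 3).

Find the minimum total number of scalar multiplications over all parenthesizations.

2160

Order (M₁·(M₂·M₃)): (M₂·M₃): 18×14 by 14×3 → 18×3, cost 18·14·3 = 756; (M₁·(M₂·M₃)): 26×18 by 18×3 → 26×3, cost 26·18·3 = 1404; cumulative 2160. Total 2160.
Order ((M₁·M₂)·M₃): (M₁·M₂): 26×18 by 18×14 → 26×14, cost 26·18·14 = 6552; ((M₁·M₂)·M₃): 26×14 by 14×3 → 26×3, cost 26·14·3 = 1092; cumulative 7644. Total 7644.
Minimum: 2160.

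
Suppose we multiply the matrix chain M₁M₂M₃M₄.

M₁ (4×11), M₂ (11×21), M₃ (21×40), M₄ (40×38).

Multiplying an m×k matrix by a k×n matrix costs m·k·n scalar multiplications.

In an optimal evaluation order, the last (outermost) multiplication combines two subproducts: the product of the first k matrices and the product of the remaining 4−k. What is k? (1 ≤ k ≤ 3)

Adjacent pairs: M₁M₂ = 4·11·21 = 924; M₂M₃ = 11·21·40 = 9240; M₃M₄ = 21·40·38 = 31920.
Length 3: M₁..M₃: k=1: 0+9240+4·11·40=11000; k=2: 924+0+4·21·40=4284 → min 4284 | M₂..M₄: k=2: 0+31920+11·21·38=40698; k=3: 9240+0+11·40·38=25960 → min 25960.
Top-level splits: k=1: (M₁..M₁)·(M₂..M₄) → 0+25960+4·11·38 = 27632; k=2: (M₁..M₂)·(M₃..M₄) → 924+31920+4·21·38 = 36036; k=3: (M₁..M₃)·(M₄..M₄) → 4284+0+4·40·38 = 10364.
Best split is after M₃, i.e. k = 3.

3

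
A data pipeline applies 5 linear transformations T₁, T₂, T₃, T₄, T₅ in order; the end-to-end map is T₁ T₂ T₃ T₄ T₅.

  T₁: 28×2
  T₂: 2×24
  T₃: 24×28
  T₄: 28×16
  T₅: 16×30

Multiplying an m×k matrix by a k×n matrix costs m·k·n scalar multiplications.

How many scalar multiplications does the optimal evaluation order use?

Adjacent pairs: T₁T₂ = 28·2·24 = 1344; T₂T₃ = 2·24·28 = 1344; T₃T₄ = 24·28·16 = 10752; T₄T₅ = 28·16·30 = 13440.
Length 3: T₁..T₃: k=1: 0+1344+28·2·28=2912; k=2: 1344+0+28·24·28=20160 → min 2912 | T₂..T₄: k=2: 0+10752+2·24·16=11520; k=3: 1344+0+2·28·16=2240 → min 2240 | T₃..T₅: k=3: 0+13440+24·28·30=33600; k=4: 10752+0+24·16·30=22272 → min 22272.
Length 4: T₁..T₄: k=1: 0+2240+28·2·16=3136; k=2: 1344+10752+28·24·16=22848; k=3: 2912+0+28·28·16=15456 → min 3136 | T₂..T₅: k=2: 0+22272+2·24·30=23712; k=3: 1344+13440+2·28·30=16464; k=4: 2240+0+2·16·30=3200 → min 3200.
Length 5: T₁..T₅: k=1: 0+3200+28·2·30=4880; k=2: 1344+22272+28·24·30=43776; k=3: 2912+13440+28·28·30=39872; k=4: 3136+0+28·16·30=16576 → min 4880.
Optimal order: (T₁ (((T₂ T₃) T₄) T₅)) with cost 4880.

4880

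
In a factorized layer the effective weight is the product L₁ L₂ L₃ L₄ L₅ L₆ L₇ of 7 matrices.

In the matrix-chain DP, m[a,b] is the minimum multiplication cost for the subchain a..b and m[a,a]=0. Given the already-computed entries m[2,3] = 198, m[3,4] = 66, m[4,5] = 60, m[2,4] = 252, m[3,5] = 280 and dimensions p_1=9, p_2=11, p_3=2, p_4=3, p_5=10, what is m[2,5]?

438

m[2,5] = min over k∈[2,4] of m[2,k]+m[k+1,5]+p_{1}·p_k·p_{5}.
k=2: 0 + 280 + 9·11·10 = 1270; k=3: 198 + 60 + 9·2·10 = 438; k=4: 252 + 0 + 9·3·10 = 522.
Minimum: 438 at k=3.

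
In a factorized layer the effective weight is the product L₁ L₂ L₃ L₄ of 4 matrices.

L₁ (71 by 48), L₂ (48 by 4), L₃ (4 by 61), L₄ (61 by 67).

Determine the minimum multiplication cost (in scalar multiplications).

49008

Adjacent pairs: L₁L₂ = 71·48·4 = 13632; L₂L₃ = 48·4·61 = 11712; L₃L₄ = 4·61·67 = 16348.
Length 3: L₁..L₃: k=1: 0+11712+71·48·61=219600; k=2: 13632+0+71·4·61=30956 → min 30956 | L₂..L₄: k=2: 0+16348+48·4·67=29212; k=3: 11712+0+48·61·67=207888 → min 29212.
Length 4: L₁..L₄: k=1: 0+29212+71·48·67=257548; k=2: 13632+16348+71·4·67=49008; k=3: 30956+0+71·61·67=321133 → min 49008.
Optimal order: ((L₁ L₂) (L₃ L₄)) with cost 49008.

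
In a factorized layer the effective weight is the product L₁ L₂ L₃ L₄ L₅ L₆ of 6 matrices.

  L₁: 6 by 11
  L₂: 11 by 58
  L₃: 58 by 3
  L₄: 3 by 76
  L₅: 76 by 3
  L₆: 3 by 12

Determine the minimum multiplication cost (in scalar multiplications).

3066

Adjacent pairs: L₁L₂ = 6·11·58 = 3828; L₂L₃ = 11·58·3 = 1914; L₃L₄ = 58·3·76 = 13224; L₄L₅ = 3·76·3 = 684; L₅L₆ = 76·3·12 = 2736.
Length 3: L₁..L₃: k=1: 0+1914+6·11·3=2112; k=2: 3828+0+6·58·3=4872 → min 2112 | L₂..L₄: k=2: 0+13224+11·58·76=61712; k=3: 1914+0+11·3·76=4422 → min 4422 | L₃..L₅: k=3: 0+684+58·3·3=1206; k=4: 13224+0+58·76·3=26448 → min 1206 | L₄..L₆: k=4: 0+2736+3·76·12=5472; k=5: 684+0+3·3·12=792 → min 792.
Length 4: L₁..L₄: k=1: 0+4422+6·11·76=9438; k=2: 3828+13224+6·58·76=43500; k=3: 2112+0+6·3·76=3480 → min 3480 | L₂..L₅: k=2: 0+1206+11·58·3=3120; k=3: 1914+684+11·3·3=2697; k=4: 4422+0+11·76·3=6930 → min 2697 | L₃..L₆: k=3: 0+792+58·3·12=2880; k=4: 13224+2736+58·76·12=68856; k=5: 1206+0+58·3·12=3294 → min 2880.
Length 5: L₁..L₅: k=1: 0+2697+6·11·3=2895; k=2: 3828+1206+6·58·3=6078; k=3: 2112+684+6·3·3=2850; k=4: 3480+0+6·76·3=4848 → min 2850 | L₂..L₆: k=2: 0+2880+11·58·12=10536; k=3: 1914+792+11·3·12=3102; k=4: 4422+2736+11·76·12=17190; k=5: 2697+0+11·3·12=3093 → min 3093.
Length 6: L₁..L₆: k=1: 0+3093+6·11·12=3885; k=2: 3828+2880+6·58·12=10884; k=3: 2112+792+6·3·12=3120; k=4: 3480+2736+6·76·12=11688; k=5: 2850+0+6·3·12=3066 → min 3066.
Optimal order: (((L₁ (L₂ L₃)) (L₄ L₅)) L₆) with cost 3066.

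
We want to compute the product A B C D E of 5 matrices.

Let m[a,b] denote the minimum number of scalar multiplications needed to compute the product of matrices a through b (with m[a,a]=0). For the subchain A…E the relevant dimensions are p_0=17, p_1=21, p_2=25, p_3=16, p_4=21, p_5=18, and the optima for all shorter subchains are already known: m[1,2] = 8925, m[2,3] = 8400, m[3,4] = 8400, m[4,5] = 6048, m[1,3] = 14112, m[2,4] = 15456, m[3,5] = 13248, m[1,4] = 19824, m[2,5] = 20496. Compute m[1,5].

m[1,5] = min over k∈[1,4] of m[1,k]+m[k+1,5]+p_{0}·p_k·p_{5}.
k=1: 0 + 20496 + 17·21·18 = 26922; k=2: 8925 + 13248 + 17·25·18 = 29823; k=3: 14112 + 6048 + 17·16·18 = 25056; k=4: 19824 + 0 + 17·21·18 = 26250.
Minimum: 25056 at k=3.

25056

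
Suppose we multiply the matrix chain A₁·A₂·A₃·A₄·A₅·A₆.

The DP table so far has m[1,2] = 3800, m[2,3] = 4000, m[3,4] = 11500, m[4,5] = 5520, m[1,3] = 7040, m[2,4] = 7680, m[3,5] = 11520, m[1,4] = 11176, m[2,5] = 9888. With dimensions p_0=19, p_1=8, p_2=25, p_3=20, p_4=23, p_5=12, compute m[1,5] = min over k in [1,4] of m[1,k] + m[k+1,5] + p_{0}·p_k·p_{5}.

m[1,5] = min over k∈[1,4] of m[1,k]+m[k+1,5]+p_{0}·p_k·p_{5}.
k=1: 0 + 9888 + 19·8·12 = 11712; k=2: 3800 + 11520 + 19·25·12 = 21020; k=3: 7040 + 5520 + 19·20·12 = 17120; k=4: 11176 + 0 + 19·23·12 = 16420.
Minimum: 11712 at k=1.

11712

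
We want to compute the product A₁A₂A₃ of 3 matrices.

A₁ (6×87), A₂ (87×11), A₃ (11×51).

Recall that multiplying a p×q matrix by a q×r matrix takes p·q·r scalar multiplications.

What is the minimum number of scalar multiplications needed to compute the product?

9108

Order (A₁(A₂A₃)): (A₂A₃): 87×11 by 11×51 → 87×51, cost 87·11·51 = 48807; (A₁(A₂A₃)): 6×87 by 87×51 → 6×51, cost 6·87·51 = 26622; cumulative 75429. Total 75429.
Order ((A₁A₂)A₃): (A₁A₂): 6×87 by 87×11 → 6×11, cost 6·87·11 = 5742; ((A₁A₂)A₃): 6×11 by 11×51 → 6×51, cost 6·11·51 = 3366; cumulative 9108. Total 9108.
Minimum: 9108.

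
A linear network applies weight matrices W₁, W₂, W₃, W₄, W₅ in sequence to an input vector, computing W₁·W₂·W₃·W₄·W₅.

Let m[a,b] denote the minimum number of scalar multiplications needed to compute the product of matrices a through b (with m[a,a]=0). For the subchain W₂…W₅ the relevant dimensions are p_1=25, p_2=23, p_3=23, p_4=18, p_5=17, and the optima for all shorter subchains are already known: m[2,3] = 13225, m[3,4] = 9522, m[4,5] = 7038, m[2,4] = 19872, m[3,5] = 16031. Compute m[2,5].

m[2,5] = min over k∈[2,4] of m[2,k]+m[k+1,5]+p_{1}·p_k·p_{5}.
k=2: 0 + 16031 + 25·23·17 = 25806; k=3: 13225 + 7038 + 25·23·17 = 30038; k=4: 19872 + 0 + 25·18·17 = 27522.
Minimum: 25806 at k=2.

25806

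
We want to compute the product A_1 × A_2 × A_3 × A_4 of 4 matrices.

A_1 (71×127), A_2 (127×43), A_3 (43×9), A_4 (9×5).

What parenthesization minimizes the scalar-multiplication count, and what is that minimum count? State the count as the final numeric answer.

Adjacent pairs: A_1A_2 = 71·127·43 = 387731; A_2A_3 = 127·43·9 = 49149; A_3A_4 = 43·9·5 = 1935.
Length 3: A_1..A_3: k=1: 0+49149+71·127·9=130302; k=2: 387731+0+71·43·9=415208 → min 130302 | A_2..A_4: k=2: 0+1935+127·43·5=29240; k=3: 49149+0+127·9·5=54864 → min 29240.
Length 4: A_1..A_4: k=1: 0+29240+71·127·5=74325; k=2: 387731+1935+71·43·5=404931; k=3: 130302+0+71·9·5=133497 → min 74325.
Optimal parenthesization: (A_1 × (A_2 × (A_3 × A_4))) with cost 74325.

74325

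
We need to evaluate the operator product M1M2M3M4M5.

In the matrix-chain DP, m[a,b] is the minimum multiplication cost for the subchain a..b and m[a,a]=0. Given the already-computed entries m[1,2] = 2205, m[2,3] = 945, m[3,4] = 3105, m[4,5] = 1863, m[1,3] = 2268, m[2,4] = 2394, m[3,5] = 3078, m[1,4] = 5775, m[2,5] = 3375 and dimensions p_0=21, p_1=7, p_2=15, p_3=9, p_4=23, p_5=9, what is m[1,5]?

4698

m[1,5] = min over k∈[1,4] of m[1,k]+m[k+1,5]+p_{0}·p_k·p_{5}.
k=1: 0 + 3375 + 21·7·9 = 4698; k=2: 2205 + 3078 + 21·15·9 = 8118; k=3: 2268 + 1863 + 21·9·9 = 5832; k=4: 5775 + 0 + 21·23·9 = 10122.
Minimum: 4698 at k=1.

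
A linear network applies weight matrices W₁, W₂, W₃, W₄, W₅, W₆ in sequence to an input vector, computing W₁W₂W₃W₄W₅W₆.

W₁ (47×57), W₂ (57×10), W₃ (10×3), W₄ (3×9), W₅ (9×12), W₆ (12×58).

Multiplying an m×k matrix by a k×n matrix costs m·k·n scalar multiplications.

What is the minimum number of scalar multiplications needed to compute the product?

20337

Adjacent pairs: W₁W₂ = 47·57·10 = 26790; W₂W₃ = 57·10·3 = 1710; W₃W₄ = 10·3·9 = 270; W₄W₅ = 3·9·12 = 324; W₅W₆ = 9·12·58 = 6264.
Length 3: W₁..W₃: k=1: 0+1710+47·57·3=9747; k=2: 26790+0+47·10·3=28200 → min 9747 | W₂..W₄: k=2: 0+270+57·10·9=5400; k=3: 1710+0+57·3·9=3249 → min 3249 | W₃..W₅: k=3: 0+324+10·3·12=684; k=4: 270+0+10·9·12=1350 → min 684 | W₄..W₆: k=4: 0+6264+3·9·58=7830; k=5: 324+0+3·12·58=2412 → min 2412.
Length 4: W₁..W₄: k=1: 0+3249+47·57·9=27360; k=2: 26790+270+47·10·9=31290; k=3: 9747+0+47·3·9=11016 → min 11016 | W₂..W₅: k=2: 0+684+57·10·12=7524; k=3: 1710+324+57·3·12=4086; k=4: 3249+0+57·9·12=9405 → min 4086 | W₃..W₆: k=3: 0+2412+10·3·58=4152; k=4: 270+6264+10·9·58=11754; k=5: 684+0+10·12·58=7644 → min 4152.
Length 5: W₁..W₅: k=1: 0+4086+47·57·12=36234; k=2: 26790+684+47·10·12=33114; k=3: 9747+324+47·3·12=11763; k=4: 11016+0+47·9·12=16092 → min 11763 | W₂..W₆: k=2: 0+4152+57·10·58=37212; k=3: 1710+2412+57·3·58=14040; k=4: 3249+6264+57·9·58=39267; k=5: 4086+0+57·12·58=43758 → min 14040.
Length 6: W₁..W₆: k=1: 0+14040+47·57·58=169422; k=2: 26790+4152+47·10·58=58202; k=3: 9747+2412+47·3·58=20337; k=4: 11016+6264+47·9·58=41814; k=5: 11763+0+47·12·58=44475 → min 20337.
Optimal order: ((W₁(W₂W₃))((W₄W₅)W₆)) with cost 20337.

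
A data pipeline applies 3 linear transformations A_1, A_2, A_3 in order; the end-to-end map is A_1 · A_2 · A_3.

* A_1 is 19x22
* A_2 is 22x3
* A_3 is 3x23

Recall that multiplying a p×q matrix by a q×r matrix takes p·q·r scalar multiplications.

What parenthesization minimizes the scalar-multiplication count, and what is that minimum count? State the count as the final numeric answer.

2565

(A_1 · (A_2 · A_3)): cost 11132.
((A_1 · A_2) · A_3): cost 2565.
Optimal: ((A_1 · A_2) · A_3) with cost 2565.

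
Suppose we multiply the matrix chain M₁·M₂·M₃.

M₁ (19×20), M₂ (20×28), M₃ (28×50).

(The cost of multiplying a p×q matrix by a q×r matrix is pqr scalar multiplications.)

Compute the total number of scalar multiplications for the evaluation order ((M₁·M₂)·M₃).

(M₁·M₂): 19×20 by 20×28 → 19×28, cost 19·20·28 = 10640
((M₁·M₂)·M₃): 19×28 by 28×50 → 19×50, cost 19·28·50 = 26600; cumulative 37240
Total: 37240 scalar multiplications.

37240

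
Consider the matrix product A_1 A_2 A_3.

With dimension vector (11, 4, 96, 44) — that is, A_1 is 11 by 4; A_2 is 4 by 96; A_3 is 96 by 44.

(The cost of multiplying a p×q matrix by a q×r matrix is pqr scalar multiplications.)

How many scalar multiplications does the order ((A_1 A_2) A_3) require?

(A_1 A_2): 11×4 by 4×96 → 11×96, cost 11·4·96 = 4224
((A_1 A_2) A_3): 11×96 by 96×44 → 11×44, cost 11·96·44 = 46464; cumulative 50688
Total: 50688 scalar multiplications.

50688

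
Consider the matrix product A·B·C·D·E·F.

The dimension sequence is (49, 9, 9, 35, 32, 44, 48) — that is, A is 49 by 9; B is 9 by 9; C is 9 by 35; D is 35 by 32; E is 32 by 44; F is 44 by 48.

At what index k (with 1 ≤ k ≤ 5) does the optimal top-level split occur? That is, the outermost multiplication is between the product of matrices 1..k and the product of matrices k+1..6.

Adjacent pairs: AB = 49·9·9 = 3969; BC = 9·9·35 = 2835; CD = 9·35·32 = 10080; DE = 35·32·44 = 49280; EF = 32·44·48 = 67584.
Length 3: A..C: k=1: 0+2835+49·9·35=18270; k=2: 3969+0+49·9·35=19404 → min 18270 | B..D: k=2: 0+10080+9·9·32=12672; k=3: 2835+0+9·35·32=12915 → min 12672 | C..E: k=3: 0+49280+9·35·44=63140; k=4: 10080+0+9·32·44=22752 → min 22752 | D..F: k=4: 0+67584+35·32·48=121344; k=5: 49280+0+35·44·48=123200 → min 121344.
Length 4: A..D: k=1: 0+12672+49·9·32=26784; k=2: 3969+10080+49·9·32=28161; k=3: 18270+0+49·35·32=73150 → min 26784 | B..E: k=2: 0+22752+9·9·44=26316; k=3: 2835+49280+9·35·44=65975; k=4: 12672+0+9·32·44=25344 → min 25344 | C..F: k=3: 0+121344+9·35·48=136464; k=4: 10080+67584+9·32·48=91488; k=5: 22752+0+9·44·48=41760 → min 41760.
Length 5: A..E: k=1: 0+25344+49·9·44=44748; k=2: 3969+22752+49·9·44=46125; k=3: 18270+49280+49·35·44=143010; k=4: 26784+0+49·32·44=95776 → min 44748 | B..F: k=2: 0+41760+9·9·48=45648; k=3: 2835+121344+9·35·48=139299; k=4: 12672+67584+9·32·48=94080; k=5: 25344+0+9·44·48=44352 → min 44352.
Top-level splits: k=1: (A..A)·(B..F) → 0+44352+49·9·48 = 65520; k=2: (A..B)·(C..F) → 3969+41760+49·9·48 = 66897; k=3: (A..C)·(D..F) → 18270+121344+49·35·48 = 221934; k=4: (A..D)·(E..F) → 26784+67584+49·32·48 = 169632; k=5: (A..E)·(F..F) → 44748+0+49·44·48 = 148236.
Best split is after A, i.e. k = 1.

1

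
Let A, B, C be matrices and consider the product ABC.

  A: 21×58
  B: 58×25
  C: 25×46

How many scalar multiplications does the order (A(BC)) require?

122728

(BC): 58×25 by 25×46 → 58×46, cost 58·25·46 = 66700
(A(BC)): 21×58 by 58×46 → 21×46, cost 21·58·46 = 56028; cumulative 122728
Total: 122728 scalar multiplications.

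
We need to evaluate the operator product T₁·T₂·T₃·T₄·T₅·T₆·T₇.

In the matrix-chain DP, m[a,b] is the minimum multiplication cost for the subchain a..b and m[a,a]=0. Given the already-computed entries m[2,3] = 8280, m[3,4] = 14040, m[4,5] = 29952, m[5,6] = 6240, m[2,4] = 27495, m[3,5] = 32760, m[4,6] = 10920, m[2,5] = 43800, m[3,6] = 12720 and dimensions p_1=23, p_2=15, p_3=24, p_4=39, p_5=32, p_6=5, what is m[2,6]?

14445

m[2,6] = min over k∈[2,5] of m[2,k]+m[k+1,6]+p_{1}·p_k·p_{6}.
k=2: 0 + 12720 + 23·15·5 = 14445; k=3: 8280 + 10920 + 23·24·5 = 21960; k=4: 27495 + 6240 + 23·39·5 = 38220; k=5: 43800 + 0 + 23·32·5 = 47480.
Minimum: 14445 at k=2.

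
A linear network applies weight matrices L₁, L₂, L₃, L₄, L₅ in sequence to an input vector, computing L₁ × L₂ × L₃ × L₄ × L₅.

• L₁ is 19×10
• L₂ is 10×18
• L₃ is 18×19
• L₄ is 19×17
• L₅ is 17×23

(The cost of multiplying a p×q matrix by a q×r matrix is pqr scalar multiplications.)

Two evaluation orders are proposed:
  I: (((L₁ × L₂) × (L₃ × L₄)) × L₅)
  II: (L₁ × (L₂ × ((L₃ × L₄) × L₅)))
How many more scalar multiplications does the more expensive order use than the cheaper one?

1115

Order I = (((L₁ × L₂) × (L₃ × L₄)) × L₅): (L₁ × L₂): 19×10 by 10×18 → 19×18, cost 19·10·18 = 3420; (L₃ × L₄): 18×19 by 19×17 → 18×17, cost 18·19·17 = 5814; ((L₁ × L₂) × (L₃ × L₄)): 19×18 by 18×17 → 19×17, cost 19·18·17 = 5814; cumulative 15048; (((L₁ × L₂) × (L₃ × L₄)) × L₅): 19×17 by 17×23 → 19×23, cost 19·17·23 = 7429; cumulative 22477. Total 22477.
Order II = (L₁ × (L₂ × ((L₃ × L₄) × L₅))): (L₃ × L₄): 18×19 by 19×17 → 18×17, cost 18·19·17 = 5814; ((L₃ × L₄) × L₅): 18×17 by 17×23 → 18×23, cost 18·17·23 = 7038; cumulative 12852; (L₂ × ((L₃ × L₄) × L₅)): 10×18 by 18×23 → 10×23, cost 10·18·23 = 4140; cumulative 16992; (L₁ × (L₂ × ((L₃ × L₄) × L₅))): 19×10 by 10×23 → 19×23, cost 19·10·23 = 4370; cumulative 21362. Total 21362.
Difference: |22477 − 21362| = 1115.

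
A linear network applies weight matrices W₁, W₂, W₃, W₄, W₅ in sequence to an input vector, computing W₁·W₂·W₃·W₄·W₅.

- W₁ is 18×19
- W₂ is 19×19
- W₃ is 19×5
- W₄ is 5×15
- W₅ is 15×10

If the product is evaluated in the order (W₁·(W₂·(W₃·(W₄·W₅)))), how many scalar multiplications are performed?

(W₄·W₅): 5×15 by 15×10 → 5×10, cost 5·15·10 = 750
(W₃·(W₄·W₅)): 19×5 by 5×10 → 19×10, cost 19·5·10 = 950; cumulative 1700
(W₂·(W₃·(W₄·W₅))): 19×19 by 19×10 → 19×10, cost 19·19·10 = 3610; cumulative 5310
(W₁·(W₂·(W₃·(W₄·W₅)))): 18×19 by 19×10 → 18×10, cost 18·19·10 = 3420; cumulative 8730
Total: 8730 scalar multiplications.

8730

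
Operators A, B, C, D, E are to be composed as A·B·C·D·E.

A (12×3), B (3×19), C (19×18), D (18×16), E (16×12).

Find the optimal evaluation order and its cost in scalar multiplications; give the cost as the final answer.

2898

Adjacent pairs: AB = 12·3·19 = 684; BC = 3·19·18 = 1026; CD = 19·18·16 = 5472; DE = 18·16·12 = 3456.
Length 3: A..C: k=1: 0+1026+12·3·18=1674; k=2: 684+0+12·19·18=4788 → min 1674 | B..D: k=2: 0+5472+3·19·16=6384; k=3: 1026+0+3·18·16=1890 → min 1890 | C..E: k=3: 0+3456+19·18·12=7560; k=4: 5472+0+19·16·12=9120 → min 7560.
Length 4: A..D: k=1: 0+1890+12·3·16=2466; k=2: 684+5472+12·19·16=9804; k=3: 1674+0+12·18·16=5130 → min 2466 | B..E: k=2: 0+7560+3·19·12=8244; k=3: 1026+3456+3·18·12=5130; k=4: 1890+0+3·16·12=2466 → min 2466.
Length 5: A..E: k=1: 0+2466+12·3·12=2898; k=2: 684+7560+12·19·12=10980; k=3: 1674+3456+12·18·12=7722; k=4: 2466+0+12·16·12=4770 → min 2898.
Optimal parenthesization: (A·(((B·C)·D)·E)) with cost 2898.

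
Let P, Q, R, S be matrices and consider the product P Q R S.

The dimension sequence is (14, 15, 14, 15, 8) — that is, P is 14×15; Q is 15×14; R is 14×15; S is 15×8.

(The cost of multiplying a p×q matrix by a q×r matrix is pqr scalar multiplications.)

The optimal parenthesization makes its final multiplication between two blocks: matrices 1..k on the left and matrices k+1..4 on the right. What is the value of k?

1

Adjacent pairs: PQ = 14·15·14 = 2940; QR = 15·14·15 = 3150; RS = 14·15·8 = 1680.
Length 3: P..R: k=1: 0+3150+14·15·15=6300; k=2: 2940+0+14·14·15=5880 → min 5880 | Q..S: k=2: 0+1680+15·14·8=3360; k=3: 3150+0+15·15·8=4950 → min 3360.
Top-level splits: k=1: (P..P)·(Q..S) → 0+3360+14·15·8 = 5040; k=2: (P..Q)·(R..S) → 2940+1680+14·14·8 = 6188; k=3: (P..R)·(S..S) → 5880+0+14·15·8 = 7560.
Best split is after P, i.e. k = 1.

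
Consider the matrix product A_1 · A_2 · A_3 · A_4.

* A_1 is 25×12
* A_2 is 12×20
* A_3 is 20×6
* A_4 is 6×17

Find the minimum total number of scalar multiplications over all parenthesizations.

5790

Adjacent pairs: A_1A_2 = 25·12·20 = 6000; A_2A_3 = 12·20·6 = 1440; A_3A_4 = 20·6·17 = 2040.
Length 3: A_1..A_3: k=1: 0+1440+25·12·6=3240; k=2: 6000+0+25·20·6=9000 → min 3240 | A_2..A_4: k=2: 0+2040+12·20·17=6120; k=3: 1440+0+12·6·17=2664 → min 2664.
Length 4: A_1..A_4: k=1: 0+2664+25·12·17=7764; k=2: 6000+2040+25·20·17=16540; k=3: 3240+0+25·6·17=5790 → min 5790.
Optimal order: ((A_1 · (A_2 · A_3)) · A_4) with cost 5790.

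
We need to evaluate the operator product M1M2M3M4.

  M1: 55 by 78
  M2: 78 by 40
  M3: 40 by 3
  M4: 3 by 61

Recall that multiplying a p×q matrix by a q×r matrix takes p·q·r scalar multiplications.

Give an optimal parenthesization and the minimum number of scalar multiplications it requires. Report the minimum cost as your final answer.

Adjacent pairs: M1M2 = 55·78·40 = 171600; M2M3 = 78·40·3 = 9360; M3M4 = 40·3·61 = 7320.
Length 3: M1..M3: k=1: 0+9360+55·78·3=22230; k=2: 171600+0+55·40·3=178200 → min 22230 | M2..M4: k=2: 0+7320+78·40·61=197640; k=3: 9360+0+78·3·61=23634 → min 23634.
Length 4: M1..M4: k=1: 0+23634+55·78·61=285324; k=2: 171600+7320+55·40·61=313120; k=3: 22230+0+55·3·61=32295 → min 32295.
Optimal parenthesization: ((M1(M2M3))M4) with cost 32295.

32295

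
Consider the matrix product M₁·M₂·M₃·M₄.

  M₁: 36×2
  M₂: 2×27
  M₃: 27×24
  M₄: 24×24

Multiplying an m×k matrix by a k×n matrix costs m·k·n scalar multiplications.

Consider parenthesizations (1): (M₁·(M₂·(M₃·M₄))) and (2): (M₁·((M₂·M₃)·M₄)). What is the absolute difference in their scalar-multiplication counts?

14400

Order (1) = (M₁·(M₂·(M₃·M₄))): (M₃·M₄): 27×24 by 24×24 → 27×24, cost 27·24·24 = 15552; (M₂·(M₃·M₄)): 2×27 by 27×24 → 2×24, cost 2·27·24 = 1296; cumulative 16848; (M₁·(M₂·(M₃·M₄))): 36×2 by 2×24 → 36×24, cost 36·2·24 = 1728; cumulative 18576. Total 18576.
Order (2) = (M₁·((M₂·M₃)·M₄)): (M₂·M₃): 2×27 by 27×24 → 2×24, cost 2·27·24 = 1296; ((M₂·M₃)·M₄): 2×24 by 24×24 → 2×24, cost 2·24·24 = 1152; cumulative 2448; (M₁·((M₂·M₃)·M₄)): 36×2 by 2×24 → 36×24, cost 36·2·24 = 1728; cumulative 4176. Total 4176.
Difference: |18576 − 4176| = 14400.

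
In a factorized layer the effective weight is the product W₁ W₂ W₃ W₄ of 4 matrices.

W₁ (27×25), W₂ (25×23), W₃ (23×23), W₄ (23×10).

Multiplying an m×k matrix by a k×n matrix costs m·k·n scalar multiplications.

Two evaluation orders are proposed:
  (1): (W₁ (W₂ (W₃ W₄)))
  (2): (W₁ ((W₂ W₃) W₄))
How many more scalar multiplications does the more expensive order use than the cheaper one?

7935

Order (1) = (W₁ (W₂ (W₃ W₄))): (W₃ W₄): 23×23 by 23×10 → 23×10, cost 23·23·10 = 5290; (W₂ (W₃ W₄)): 25×23 by 23×10 → 25×10, cost 25·23·10 = 5750; cumulative 11040; (W₁ (W₂ (W₃ W₄))): 27×25 by 25×10 → 27×10, cost 27·25·10 = 6750; cumulative 17790. Total 17790.
Order (2) = (W₁ ((W₂ W₃) W₄)): (W₂ W₃): 25×23 by 23×23 → 25×23, cost 25·23·23 = 13225; ((W₂ W₃) W₄): 25×23 by 23×10 → 25×10, cost 25·23·10 = 5750; cumulative 18975; (W₁ ((W₂ W₃) W₄)): 27×25 by 25×10 → 27×10, cost 27·25·10 = 6750; cumulative 25725. Total 25725.
Difference: |17790 − 25725| = 7935.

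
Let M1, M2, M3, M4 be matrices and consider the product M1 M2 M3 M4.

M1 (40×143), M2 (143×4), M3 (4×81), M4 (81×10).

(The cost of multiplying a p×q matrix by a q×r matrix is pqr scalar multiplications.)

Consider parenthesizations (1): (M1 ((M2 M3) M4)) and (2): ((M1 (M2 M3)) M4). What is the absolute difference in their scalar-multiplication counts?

322690

Order (1) = (M1 ((M2 M3) M4)): (M2 M3): 143×4 by 4×81 → 143×81, cost 143·4·81 = 46332; ((M2 M3) M4): 143×81 by 81×10 → 143×10, cost 143·81·10 = 115830; cumulative 162162; (M1 ((M2 M3) M4)): 40×143 by 143×10 → 40×10, cost 40·143·10 = 57200; cumulative 219362. Total 219362.
Order (2) = ((M1 (M2 M3)) M4): (M2 M3): 143×4 by 4×81 → 143×81, cost 143·4·81 = 46332; (M1 (M2 M3)): 40×143 by 143×81 → 40×81, cost 40·143·81 = 463320; cumulative 509652; ((M1 (M2 M3)) M4): 40×81 by 81×10 → 40×10, cost 40·81·10 = 32400; cumulative 542052. Total 542052.
Difference: |219362 − 542052| = 322690.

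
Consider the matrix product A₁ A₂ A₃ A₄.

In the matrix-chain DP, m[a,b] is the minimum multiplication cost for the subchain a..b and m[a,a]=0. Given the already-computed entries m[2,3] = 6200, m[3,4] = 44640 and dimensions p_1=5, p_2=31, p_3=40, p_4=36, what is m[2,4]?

m[2,4] = min over k∈[2,3] of m[2,k]+m[k+1,4]+p_{1}·p_k·p_{4}.
k=2: 0 + 44640 + 5·31·36 = 50220; k=3: 6200 + 0 + 5·40·36 = 13400.
Minimum: 13400 at k=3.

13400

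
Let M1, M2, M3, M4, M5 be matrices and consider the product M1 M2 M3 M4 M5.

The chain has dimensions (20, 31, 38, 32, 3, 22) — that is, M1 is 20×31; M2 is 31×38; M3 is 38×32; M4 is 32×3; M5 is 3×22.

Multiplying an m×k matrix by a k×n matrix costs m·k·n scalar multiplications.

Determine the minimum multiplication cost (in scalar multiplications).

10362

Adjacent pairs: M1M2 = 20·31·38 = 23560; M2M3 = 31·38·32 = 37696; M3M4 = 38·32·3 = 3648; M4M5 = 32·3·22 = 2112.
Length 3: M1..M3: k=1: 0+37696+20·31·32=57536; k=2: 23560+0+20·38·32=47880 → min 47880 | M2..M4: k=2: 0+3648+31·38·3=7182; k=3: 37696+0+31·32·3=40672 → min 7182 | M3..M5: k=3: 0+2112+38·32·22=28864; k=4: 3648+0+38·3·22=6156 → min 6156.
Length 4: M1..M4: k=1: 0+7182+20·31·3=9042; k=2: 23560+3648+20·38·3=29488; k=3: 47880+0+20·32·3=49800 → min 9042 | M2..M5: k=2: 0+6156+31·38·22=32072; k=3: 37696+2112+31·32·22=61632; k=4: 7182+0+31·3·22=9228 → min 9228.
Length 5: M1..M5: k=1: 0+9228+20·31·22=22868; k=2: 23560+6156+20·38·22=46436; k=3: 47880+2112+20·32·22=64072; k=4: 9042+0+20·3·22=10362 → min 10362.
Optimal order: ((M1 (M2 (M3 M4))) M5) with cost 10362.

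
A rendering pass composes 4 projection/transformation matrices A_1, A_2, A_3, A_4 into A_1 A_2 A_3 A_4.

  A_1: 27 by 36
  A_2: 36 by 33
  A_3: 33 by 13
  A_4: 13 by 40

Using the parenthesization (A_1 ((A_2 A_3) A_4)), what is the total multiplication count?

73044

(A_2 A_3): 36×33 by 33×13 → 36×13, cost 36·33·13 = 15444
((A_2 A_3) A_4): 36×13 by 13×40 → 36×40, cost 36·13·40 = 18720; cumulative 34164
(A_1 ((A_2 A_3) A_4)): 27×36 by 36×40 → 27×40, cost 27·36·40 = 38880; cumulative 73044
Total: 73044 scalar multiplications.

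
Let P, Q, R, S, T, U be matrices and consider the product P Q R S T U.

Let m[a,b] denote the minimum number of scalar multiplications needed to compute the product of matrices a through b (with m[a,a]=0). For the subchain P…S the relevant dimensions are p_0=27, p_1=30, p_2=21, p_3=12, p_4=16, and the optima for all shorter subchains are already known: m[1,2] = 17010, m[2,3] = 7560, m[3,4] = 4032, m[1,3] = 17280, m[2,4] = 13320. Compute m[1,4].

22464

m[1,4] = min over k∈[1,3] of m[1,k]+m[k+1,4]+p_{0}·p_k·p_{4}.
k=1: 0 + 13320 + 27·30·16 = 26280; k=2: 17010 + 4032 + 27·21·16 = 30114; k=3: 17280 + 0 + 27·12·16 = 22464.
Minimum: 22464 at k=3.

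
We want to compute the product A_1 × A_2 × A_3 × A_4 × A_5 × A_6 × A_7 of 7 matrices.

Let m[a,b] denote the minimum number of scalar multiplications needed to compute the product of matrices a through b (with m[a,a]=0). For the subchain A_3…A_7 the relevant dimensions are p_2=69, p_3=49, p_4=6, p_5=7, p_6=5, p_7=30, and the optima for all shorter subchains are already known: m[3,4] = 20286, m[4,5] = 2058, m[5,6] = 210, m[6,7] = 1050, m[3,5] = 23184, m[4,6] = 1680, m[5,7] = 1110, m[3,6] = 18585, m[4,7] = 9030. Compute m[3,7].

28935

m[3,7] = min over k∈[3,6] of m[3,k]+m[k+1,7]+p_{2}·p_k·p_{7}.
k=3: 0 + 9030 + 69·49·30 = 110460; k=4: 20286 + 1110 + 69·6·30 = 33816; k=5: 23184 + 1050 + 69·7·30 = 38724; k=6: 18585 + 0 + 69·5·30 = 28935.
Minimum: 28935 at k=6.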